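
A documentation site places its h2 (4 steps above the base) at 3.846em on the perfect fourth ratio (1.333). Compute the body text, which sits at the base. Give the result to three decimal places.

3.846 ÷ 1.333⁴ = 3.846 ÷ 3.15733 ≈ 1.218

1.218em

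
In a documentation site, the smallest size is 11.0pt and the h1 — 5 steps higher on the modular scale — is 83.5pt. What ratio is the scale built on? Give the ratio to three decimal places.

1.500

The ratio satisfies 11.0 × r⁵ = 83.5, so r = (83.5 / 11.0)^(1/5).
r = 7.5909^(1/5) ≈ 1.4999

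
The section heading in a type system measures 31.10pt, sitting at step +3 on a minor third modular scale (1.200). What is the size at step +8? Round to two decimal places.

77.39pt

31.10 × 1.200⁵ = 31.10 × 2.48832 ≈ 77.387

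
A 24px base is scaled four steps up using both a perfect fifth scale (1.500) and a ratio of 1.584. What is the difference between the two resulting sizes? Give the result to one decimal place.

Perfect fifth: 24.0 × 1.500⁴ = 121.500px
At 1.584: 24.0 × 1.584⁴ = 151.089px
Difference: 151.089 − 121.500 = 29.589px

29.6px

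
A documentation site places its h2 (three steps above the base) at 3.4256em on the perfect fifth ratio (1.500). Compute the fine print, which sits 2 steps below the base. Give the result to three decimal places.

3.4256 ÷ 1.500⁵ = 3.4256 ÷ 7.59375 ≈ 0.451

0.451em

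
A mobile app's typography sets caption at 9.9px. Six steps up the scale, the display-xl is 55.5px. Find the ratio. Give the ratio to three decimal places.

1.333

The ratio satisfies 9.9 × r⁶ = 55.5, so r = (55.5 / 9.9)^(1/6).
r = 5.6061^(1/6) ≈ 1.3328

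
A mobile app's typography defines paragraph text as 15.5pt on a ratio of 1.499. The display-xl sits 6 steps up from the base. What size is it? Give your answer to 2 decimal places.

15.5 × 1.499⁶ = 15.5 × 11.34514 ≈ 175.85

175.85pt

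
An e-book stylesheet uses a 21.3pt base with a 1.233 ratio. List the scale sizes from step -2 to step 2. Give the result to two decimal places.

14.01pt, 17.27pt, 21.30pt, 26.26pt, 32.38pt

Step -2: 21.3 ÷ 1.233² = 14.01
Step -1: 21.3 ÷ 1.233 = 17.27
Step 0: 21.3pt
Step 1: 21.3 × 1.233 = 26.26
Step 2: 21.3 × 1.233² = 32.38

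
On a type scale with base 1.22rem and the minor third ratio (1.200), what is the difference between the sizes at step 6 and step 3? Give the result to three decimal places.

Step 3: 1.22 × 1.200³ = 2.10816rem
Step 6: 1.22 × 1.200⁶ = 3.64290rem
Difference: 3.64290 − 2.10816 = 1.53474rem

1.535rem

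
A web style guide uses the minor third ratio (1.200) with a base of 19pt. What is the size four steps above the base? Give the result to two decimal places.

39.40pt

Each step on a modular scale multiplies by the ratio, so the size n steps from the base is base × ratioⁿ.
19.0 × 1.200⁴ = 19.0 × 2.07360 ≈ 39.40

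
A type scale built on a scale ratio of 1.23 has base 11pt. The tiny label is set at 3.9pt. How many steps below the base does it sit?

5

1.23ⁿ = 11 / 3.9 = 2.8205
n = ln(2.8205) / ln(1.23) = 1.0369 / 0.2070 ≈ 5.01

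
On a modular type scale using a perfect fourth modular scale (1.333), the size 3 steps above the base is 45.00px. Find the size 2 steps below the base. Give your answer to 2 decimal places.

Moving from step +3 to step -2 is 5 steps down, so divide by r⁵.
45.00 ÷ 1.333⁵ = 45.00 ÷ 4.20873 ≈ 10.692

10.69px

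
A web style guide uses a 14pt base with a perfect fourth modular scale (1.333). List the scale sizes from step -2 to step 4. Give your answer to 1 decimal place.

7.9pt, 10.5pt, 14.0pt, 18.7pt, 24.9pt, 33.2pt, 44.2pt

Step -2: 14.0 ÷ 1.333² = 7.9
Step -1: 14.0 ÷ 1.333 = 10.5
Step 0: 14pt
Step 1: 14.0 × 1.333 = 18.7
Step 2: 14.0 × 1.333² = 24.9
Step 3: 14.0 × 1.333³ = 33.2
Step 4: 14.0 × 1.333⁴ = 44.2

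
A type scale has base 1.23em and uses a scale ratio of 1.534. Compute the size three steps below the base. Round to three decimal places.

1.23 ÷ 1.534³ = 1.23 ÷ 3.60974 ≈ 0.341

0.341em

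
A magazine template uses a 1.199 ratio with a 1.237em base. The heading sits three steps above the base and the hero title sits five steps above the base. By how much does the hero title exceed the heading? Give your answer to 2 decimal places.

Step 3: 1.237 × 1.199³ = 2.1322em
Step 5: 1.237 × 1.199⁵ = 3.0652em
Difference: 3.0652 − 2.1322 = 0.9330em

0.93em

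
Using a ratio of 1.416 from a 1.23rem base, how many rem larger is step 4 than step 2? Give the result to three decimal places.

2.479rem

Step 2: 1.23 × 1.416² = 2.46622rem
Step 4: 1.23 × 1.416⁴ = 4.94491rem
Difference: 4.94491 − 2.46622 = 2.47869rem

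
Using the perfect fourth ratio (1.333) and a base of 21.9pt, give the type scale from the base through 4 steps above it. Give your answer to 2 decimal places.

21.90pt, 29.19pt, 38.91pt, 51.87pt, 69.15pt

Step 0: 21.9pt
Step 1: 21.9 × 1.333 = 29.19
Step 2: 21.9 × 1.333² = 38.91
Step 3: 21.9 × 1.333³ = 51.87
Step 4: 21.9 × 1.333⁴ = 69.15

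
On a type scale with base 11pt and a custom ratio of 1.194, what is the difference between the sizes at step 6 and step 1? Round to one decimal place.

18.7pt

Step 1: 11.0 × 1.194 = 13.134pt
Step 6: 11.0 × 1.194⁶ = 31.873pt
Difference: 31.873 − 13.134 = 18.739pt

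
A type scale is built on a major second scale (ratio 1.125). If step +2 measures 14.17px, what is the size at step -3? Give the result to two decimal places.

14.17 ÷ 1.125⁵ = 14.17 ÷ 1.80203 ≈ 7.863

7.86px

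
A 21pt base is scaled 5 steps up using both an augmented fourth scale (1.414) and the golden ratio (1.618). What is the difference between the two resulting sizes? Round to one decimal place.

114.2pt

Augmented fourth: 21.0 × 1.414⁵ = 118.704pt
Golden ratio: 21.0 × 1.618⁵ = 232.869pt
Difference: 232.869 − 118.704 = 114.165pt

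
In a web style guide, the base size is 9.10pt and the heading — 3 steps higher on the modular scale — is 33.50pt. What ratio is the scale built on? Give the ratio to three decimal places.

1.544

r³ = 33.50 / 9.10, so r = (33.50/9.10)^(1/3).
r = 3.6813^(1/3) ≈ 1.5441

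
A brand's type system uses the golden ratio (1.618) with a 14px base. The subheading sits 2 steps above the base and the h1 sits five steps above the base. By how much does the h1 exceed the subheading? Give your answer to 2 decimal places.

118.60px

Step 2: 14.0 × 1.618² = 36.6509px
Step 5: 14.0 × 1.618⁵ = 155.2461px
Difference: 155.2461 − 36.6509 = 118.5952px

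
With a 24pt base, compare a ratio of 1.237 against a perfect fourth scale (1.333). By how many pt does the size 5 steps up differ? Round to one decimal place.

31.5pt

At 1.237: 24.0 × 1.237⁵ = 69.512pt
Perfect fourth: 24.0 × 1.333⁵ = 101.009pt
Difference: 101.009 − 69.512 = 31.497pt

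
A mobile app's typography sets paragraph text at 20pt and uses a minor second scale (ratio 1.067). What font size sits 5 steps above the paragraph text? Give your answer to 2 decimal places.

Every step multiplies by the scale ratio.
20.0 × 1.067⁵ = 20.0 × 1.38300 ≈ 27.66

27.66pt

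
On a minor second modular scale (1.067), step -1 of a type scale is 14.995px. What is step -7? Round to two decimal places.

10.16px

14.995 ÷ 1.067⁶ = 14.995 ÷ 1.47566 ≈ 10.162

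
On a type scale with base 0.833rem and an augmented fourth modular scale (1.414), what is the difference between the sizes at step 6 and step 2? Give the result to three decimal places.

4.992rem

Step 2: 0.833 × 1.414² = 1.66550rem
Step 6: 0.833 × 1.414⁶ = 6.65796rem
Difference: 6.65796 − 1.66550 = 4.99246rem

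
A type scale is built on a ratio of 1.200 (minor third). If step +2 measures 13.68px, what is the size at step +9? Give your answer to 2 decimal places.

49.02px

13.68 × 1.200⁷ = 13.68 × 3.58318 ≈ 49.018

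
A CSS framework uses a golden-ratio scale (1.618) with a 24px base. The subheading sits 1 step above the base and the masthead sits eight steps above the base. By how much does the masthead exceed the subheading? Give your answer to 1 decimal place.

1088.5px

Step 1: 24.0 × 1.618 = 38.832px
Step 8: 24.0 × 1.618⁸ = 1127.300px
Difference: 1127.300 − 38.832 = 1088.468px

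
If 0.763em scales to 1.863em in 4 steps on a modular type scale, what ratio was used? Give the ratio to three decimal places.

1.250

r⁴ = 1.863 / 0.763, so r = (1.863/0.763)^(1/4).
r = 2.4417^(1/4) ≈ 1.2500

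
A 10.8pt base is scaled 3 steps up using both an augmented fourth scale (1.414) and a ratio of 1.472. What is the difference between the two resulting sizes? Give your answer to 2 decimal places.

Augmented fourth: 10.8 × 1.414³ = 30.5332pt
At 1.472: 10.8 × 1.472³ = 34.4467pt
Difference: 34.4467 − 30.5332 = 3.9135pt

3.91pt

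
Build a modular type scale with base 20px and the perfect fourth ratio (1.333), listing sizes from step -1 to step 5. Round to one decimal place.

Step -1: 20.0 ÷ 1.333 = 15.0
Step 0: 20px
Step 1: 20.0 × 1.333 = 26.7
Step 2: 20.0 × 1.333² = 35.5
Step 3: 20.0 × 1.333³ = 47.4
Step 4: 20.0 × 1.333⁴ = 63.1
Step 5: 20.0 × 1.333⁵ = 84.2

15.0px, 20.0px, 26.7px, 35.5px, 47.4px, 63.1px, 84.2px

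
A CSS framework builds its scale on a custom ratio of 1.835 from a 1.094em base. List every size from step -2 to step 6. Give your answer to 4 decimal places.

0.3249em, 0.5962em, 1.0940em, 2.0075em, 3.6837em, 6.7597em, 12.4040em, 22.7613em, 41.7670em

Step -2: 1.094 ÷ 1.835² = 0.3249
Step -1: 1.094 ÷ 1.835 = 0.5962
Step 0: 1.094em
Step 1: 1.094 × 1.835 = 2.0075
Step 2: 1.094 × 1.835² = 3.6837
Step 3: 1.094 × 1.835³ = 6.7597
Step 4: 1.094 × 1.835⁴ = 12.4040
Step 5: 1.094 × 1.835⁵ = 22.7613
Step 6: 1.094 × 1.835⁶ = 41.7670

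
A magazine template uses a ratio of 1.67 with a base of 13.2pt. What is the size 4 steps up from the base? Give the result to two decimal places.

13.2 × 1.67⁴ = 13.2 × 7.77796 ≈ 102.67

102.67pt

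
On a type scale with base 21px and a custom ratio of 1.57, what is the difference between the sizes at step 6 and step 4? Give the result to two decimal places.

186.91px

Step 4: 21.0 × 1.57⁴ = 127.5904px
Step 6: 21.0 × 1.57⁶ = 314.4975px
Difference: 314.4975 − 127.5904 = 186.9071px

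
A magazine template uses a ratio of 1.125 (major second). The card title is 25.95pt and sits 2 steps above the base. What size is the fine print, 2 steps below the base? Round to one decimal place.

The gap is -2 − (2) = -4 steps, so the factor is 1.125^-4.
25.95 ÷ 1.125⁴ = 25.95 ÷ 1.60181 ≈ 16.200

16.2pt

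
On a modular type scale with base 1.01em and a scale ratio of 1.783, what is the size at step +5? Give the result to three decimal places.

1.01 × 1.783⁵ = 1.01 × 18.02008 ≈ 18.200

18.200em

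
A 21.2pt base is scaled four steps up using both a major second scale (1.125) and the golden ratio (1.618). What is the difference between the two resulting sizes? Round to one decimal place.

Major second: 21.2 × 1.125⁴ = 33.958pt
Golden ratio: 21.2 × 1.618⁴ = 145.295pt
Difference: 145.295 − 33.958 = 111.337pt

111.3pt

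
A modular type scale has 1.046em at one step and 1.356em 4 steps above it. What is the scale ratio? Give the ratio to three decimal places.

The ratio satisfies 1.046 × r⁴ = 1.356, so r = (1.356 / 1.046)^(1/4).
r = 1.2964^(1/4) ≈ 1.0670

1.067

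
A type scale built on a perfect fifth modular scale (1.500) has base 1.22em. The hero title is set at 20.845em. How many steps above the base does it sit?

1.500ⁿ = 20.845 / 1.22 = 17.0861
n = ln(17.0861) / ln(1.500) = 2.8383 / 0.4055 ≈ 7.00

7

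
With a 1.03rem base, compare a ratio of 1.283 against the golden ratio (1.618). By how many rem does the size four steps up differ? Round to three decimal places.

4.268rem

At 1.283: 1.03 × 1.283⁴ = 2.79090rem
Golden ratio: 1.03 × 1.618⁴ = 7.05913rem
Difference: 7.05913 − 2.79090 = 4.26823rem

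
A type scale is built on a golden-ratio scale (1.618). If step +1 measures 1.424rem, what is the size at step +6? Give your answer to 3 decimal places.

15.791rem

Moving from step +1 to step +6 is 5 steps up, so multiply by r⁵.
1.424 × 1.618⁵ = 1.424 × 11.08901 ≈ 15.791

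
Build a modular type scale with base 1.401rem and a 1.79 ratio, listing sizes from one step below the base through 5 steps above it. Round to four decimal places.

0.7827rem, 1.4010rem, 2.5078rem, 4.4889rem, 8.0352rem, 14.3830rem, 25.7456rem

Step -1: 1.401 ÷ 1.79 = 0.7827
Step 0: 1.401rem
Step 1: 1.401 × 1.79 = 2.5078
Step 2: 1.401 × 1.79² = 4.4889
Step 3: 1.401 × 1.79³ = 8.0352
Step 4: 1.401 × 1.79⁴ = 14.3830
Step 5: 1.401 × 1.79⁵ = 25.7456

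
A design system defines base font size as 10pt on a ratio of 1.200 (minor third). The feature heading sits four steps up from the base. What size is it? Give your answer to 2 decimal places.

10.0 × 1.200⁴ = 10.0 × 2.07360 ≈ 20.74

20.74pt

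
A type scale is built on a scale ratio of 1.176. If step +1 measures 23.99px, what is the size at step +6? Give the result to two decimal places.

23.99 × 1.176⁵ = 23.99 × 2.24924 ≈ 53.959

53.96px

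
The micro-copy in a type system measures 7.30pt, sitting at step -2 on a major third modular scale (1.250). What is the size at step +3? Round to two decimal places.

22.28pt

7.30 × 1.250⁵ = 7.30 × 3.05176 ≈ 22.278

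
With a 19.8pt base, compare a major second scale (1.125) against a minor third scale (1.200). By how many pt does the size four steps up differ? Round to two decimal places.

9.34pt

Major second: 19.8 × 1.125⁴ = 31.7158pt
Minor third: 19.8 × 1.200⁴ = 41.0573pt
Difference: 41.0573 − 31.7158 = 9.3415pt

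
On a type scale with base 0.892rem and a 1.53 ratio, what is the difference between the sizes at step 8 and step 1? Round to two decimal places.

Step 1: 0.892 × 1.53 = 1.3648rem
Step 8: 0.892 × 1.53⁸ = 26.7853rem
Difference: 26.7853 − 1.3648 = 25.4205rem

25.42rem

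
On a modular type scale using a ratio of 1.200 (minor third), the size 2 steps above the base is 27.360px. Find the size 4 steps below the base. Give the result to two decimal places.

The gap is -4 − (2) = -6 steps, so the factor is 1.200^-6.
27.360 ÷ 1.200⁶ = 27.360 ÷ 2.98598 ≈ 9.163

9.16px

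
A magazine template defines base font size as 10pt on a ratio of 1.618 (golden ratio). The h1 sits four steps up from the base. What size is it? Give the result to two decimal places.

10.0 × 1.618⁴ = 10.0 × 6.85353 ≈ 68.54

68.54pt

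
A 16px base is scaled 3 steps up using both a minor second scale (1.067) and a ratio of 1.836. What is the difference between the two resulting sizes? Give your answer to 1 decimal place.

Minor second: 16.0 × 1.067³ = 19.436px
At 1.836: 16.0 × 1.836³ = 99.023px
Difference: 99.023 − 19.436 = 79.587px

79.6px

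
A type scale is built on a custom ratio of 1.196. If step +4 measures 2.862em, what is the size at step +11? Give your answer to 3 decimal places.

10.018em

2.862 × 1.196⁷ = 2.862 × 3.50040 ≈ 10.018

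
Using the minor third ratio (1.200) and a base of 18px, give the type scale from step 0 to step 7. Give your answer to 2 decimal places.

18.00px, 21.60px, 25.92px, 31.10px, 37.32px, 44.79px, 53.75px, 64.50px

Step 0: 18px
Step 1: 18.0 × 1.200 = 21.60
Step 2: 18.0 × 1.200² = 25.92
Step 3: 18.0 × 1.200³ = 31.10
Step 4: 18.0 × 1.200⁴ = 37.32
Step 5: 18.0 × 1.200⁵ = 44.79
Step 6: 18.0 × 1.200⁶ = 53.75
Step 7: 18.0 × 1.200⁷ = 64.50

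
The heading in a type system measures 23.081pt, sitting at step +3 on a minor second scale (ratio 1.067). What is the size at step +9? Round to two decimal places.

Moving from step +3 to step +9 is 6 steps up, so multiply by r⁶.
23.081 × 1.067⁶ = 23.081 × 1.47566 ≈ 34.060

34.06pt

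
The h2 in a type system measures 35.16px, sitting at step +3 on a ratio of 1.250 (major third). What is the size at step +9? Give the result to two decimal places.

35.16 × 1.250⁶ = 35.16 × 3.81470 ≈ 134.125

134.12px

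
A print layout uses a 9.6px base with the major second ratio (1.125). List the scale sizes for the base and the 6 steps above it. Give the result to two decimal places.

9.60px, 10.80px, 12.15px, 13.67px, 15.38px, 17.30px, 19.46px

Step 0: 9.6px
Step 1: 9.6 × 1.125 = 10.80
Step 2: 9.6 × 1.125² = 12.15
Step 3: 9.6 × 1.125³ = 13.67
Step 4: 9.6 × 1.125⁴ = 15.38
Step 5: 9.6 × 1.125⁵ = 17.30
Step 6: 9.6 × 1.125⁶ = 19.46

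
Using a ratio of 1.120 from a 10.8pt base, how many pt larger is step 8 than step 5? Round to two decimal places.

Step 5: 10.8 × 1.120⁵ = 19.0333pt
Step 8: 10.8 × 1.120⁸ = 26.7404pt
Difference: 26.7404 − 19.0333 = 7.7071pt

7.71pt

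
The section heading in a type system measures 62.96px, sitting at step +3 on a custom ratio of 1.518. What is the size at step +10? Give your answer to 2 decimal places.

Moving from step +3 to step +10 is 7 steps up, so multiply by r⁷.
62.96 × 1.518⁷ = 62.96 × 18.57387 ≈ 1169.411

1169.41px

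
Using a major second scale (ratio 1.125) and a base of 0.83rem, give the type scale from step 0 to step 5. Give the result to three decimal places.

0.830rem, 0.934rem, 1.050rem, 1.182rem, 1.329rem, 1.496rem

Step 0: 0.83rem
Step 1: 0.83 × 1.125 = 0.934
Step 2: 0.83 × 1.125² = 1.050
Step 3: 0.83 × 1.125³ = 1.182
Step 4: 0.83 × 1.125⁴ = 1.329
Step 5: 0.83 × 1.125⁵ = 1.496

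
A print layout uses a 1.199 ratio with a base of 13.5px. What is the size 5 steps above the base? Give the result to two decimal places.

13.5 × 1.199⁵ = 13.5 × 2.47797 ≈ 33.45

33.45px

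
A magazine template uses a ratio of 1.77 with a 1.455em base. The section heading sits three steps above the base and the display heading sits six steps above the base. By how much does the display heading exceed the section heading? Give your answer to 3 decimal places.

Step 3: 1.455 × 1.77³ = 8.06831em
Step 6: 1.455 × 1.77⁶ = 44.74068em
Difference: 44.74068 − 8.06831 = 36.67237em

36.672em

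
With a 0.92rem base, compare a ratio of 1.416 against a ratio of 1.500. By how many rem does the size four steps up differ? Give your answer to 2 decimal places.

At 1.416: 0.92 × 1.416⁴ = 3.6986rem
At 1.500: 0.92 × 1.500⁴ = 4.6575rem
Difference: 4.6575 − 3.6986 = 0.9589rem

0.96rem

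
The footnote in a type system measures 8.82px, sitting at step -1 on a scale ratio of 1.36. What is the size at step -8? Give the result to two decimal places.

8.82 ÷ 1.36⁷ = 8.82 ÷ 8.60543 ≈ 1.025

1.02px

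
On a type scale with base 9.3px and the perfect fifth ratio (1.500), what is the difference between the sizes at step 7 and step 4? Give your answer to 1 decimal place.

Step 4: 9.3 × 1.500⁴ = 47.081px
Step 7: 9.3 × 1.500⁷ = 158.899px
Difference: 158.899 − 47.081 = 111.818px

111.8px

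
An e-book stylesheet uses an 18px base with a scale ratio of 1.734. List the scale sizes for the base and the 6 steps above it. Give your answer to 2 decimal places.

18.00px, 31.21px, 54.12px, 93.85px, 162.73px, 282.17px, 489.29px

Step 0: 18px
Step 1: 18.0 × 1.734 = 31.21
Step 2: 18.0 × 1.734² = 54.12
Step 3: 18.0 × 1.734³ = 93.85
Step 4: 18.0 × 1.734⁴ = 162.73
Step 5: 18.0 × 1.734⁵ = 282.17
Step 6: 18.0 × 1.734⁶ = 489.29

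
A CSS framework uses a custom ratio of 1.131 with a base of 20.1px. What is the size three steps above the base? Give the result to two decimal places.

20.1 × 1.131³ = 20.1 × 1.44673 ≈ 29.08

29.08px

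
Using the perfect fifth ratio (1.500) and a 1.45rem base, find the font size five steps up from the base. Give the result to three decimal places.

1.45 × 1.500⁵ = 1.45 × 7.59375 ≈ 11.011

11.011rem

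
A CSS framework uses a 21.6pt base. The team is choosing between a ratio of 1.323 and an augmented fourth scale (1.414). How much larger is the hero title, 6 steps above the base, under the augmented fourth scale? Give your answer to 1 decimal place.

At 1.323: 21.6 × 1.323⁶ = 115.828pt
Augmented fourth: 21.6 × 1.414⁶ = 172.643pt
Difference: 172.643 − 115.828 = 56.815pt

56.8pt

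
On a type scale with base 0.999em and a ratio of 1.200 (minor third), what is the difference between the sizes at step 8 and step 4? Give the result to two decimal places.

Step 4: 0.999 × 1.200⁴ = 2.0715em
Step 8: 0.999 × 1.200⁸ = 4.2955em
Difference: 4.2955 − 2.0715 = 2.2240em

2.22em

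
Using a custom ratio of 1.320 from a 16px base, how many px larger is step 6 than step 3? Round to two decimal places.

47.84px

Step 3: 16.0 × 1.320³ = 36.7995px
Step 6: 16.0 × 1.320⁶ = 84.6376px
Difference: 84.6376 − 36.7995 = 47.8381px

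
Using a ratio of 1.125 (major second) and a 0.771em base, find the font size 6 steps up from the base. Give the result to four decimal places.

1.5630em

0.771 × 1.125⁶ = 0.771 × 2.02729 ≈ 1.5630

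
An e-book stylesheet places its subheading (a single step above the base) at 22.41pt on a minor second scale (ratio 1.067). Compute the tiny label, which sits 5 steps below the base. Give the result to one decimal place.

The gap is -5 − (1) = -6 steps, so the factor is 1.067^-6.
22.41 ÷ 1.067⁶ = 22.41 ÷ 1.47566 ≈ 15.186

15.2pt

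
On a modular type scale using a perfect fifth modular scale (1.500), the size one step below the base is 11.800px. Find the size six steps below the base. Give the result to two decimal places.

Moving from step -1 to step -6 is 5 steps down, so divide by r⁵.
11.800 ÷ 1.500⁵ = 11.800 ÷ 7.59375 ≈ 1.554

1.55px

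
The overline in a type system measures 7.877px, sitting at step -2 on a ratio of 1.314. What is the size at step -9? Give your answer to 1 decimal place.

7.877 ÷ 1.314⁷ = 7.877 ÷ 6.76344 ≈ 1.165

1.2px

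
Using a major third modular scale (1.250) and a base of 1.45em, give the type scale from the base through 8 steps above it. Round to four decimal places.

1.4500em, 1.8125em, 2.2656em, 2.8320em, 3.5400em, 4.4250em, 5.5313em, 6.9141em, 8.6427em

Step 0: 1.45em
Step 1: 1.45 × 1.250 = 1.8125
Step 2: 1.45 × 1.250² = 2.2656
Step 3: 1.45 × 1.250³ = 2.8320
Step 4: 1.45 × 1.250⁴ = 3.5400
Step 5: 1.45 × 1.250⁵ = 4.4250
Step 6: 1.45 × 1.250⁶ = 5.5313
Step 7: 1.45 × 1.250⁷ = 6.9141
Step 8: 1.45 × 1.250⁸ = 8.6427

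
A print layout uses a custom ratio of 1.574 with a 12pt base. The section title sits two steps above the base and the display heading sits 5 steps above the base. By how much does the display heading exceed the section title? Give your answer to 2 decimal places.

Step 2: 12.0 × 1.574² = 29.7297pt
Step 5: 12.0 × 1.574⁵ = 115.9324pt
Difference: 115.9324 − 29.7297 = 86.2027pt

86.20pt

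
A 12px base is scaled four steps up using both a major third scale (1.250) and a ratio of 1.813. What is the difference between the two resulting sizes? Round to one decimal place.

Major third: 12.0 × 1.250⁴ = 29.297px
At 1.813: 12.0 × 1.813⁴ = 129.650px
Difference: 129.650 − 29.297 = 100.353px

100.4px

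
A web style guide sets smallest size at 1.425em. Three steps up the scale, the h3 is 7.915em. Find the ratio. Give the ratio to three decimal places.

The ratio satisfies 1.425 × r³ = 7.915, so r = (7.915 / 1.425)^(1/3).
r = 5.5544^(1/3) ≈ 1.7710

1.771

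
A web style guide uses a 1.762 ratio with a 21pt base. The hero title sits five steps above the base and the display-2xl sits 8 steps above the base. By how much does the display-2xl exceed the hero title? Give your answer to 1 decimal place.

1594.4pt

Step 5: 21.0 × 1.762⁵ = 356.655pt
Step 8: 21.0 × 1.762⁸ = 1951.042pt
Difference: 1951.042 − 356.655 = 1594.387pt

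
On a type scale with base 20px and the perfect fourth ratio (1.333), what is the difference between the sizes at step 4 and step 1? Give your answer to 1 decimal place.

Step 1: 20.0 × 1.333 = 26.660px
Step 4: 20.0 × 1.333⁴ = 63.147px
Difference: 63.147 − 26.660 = 36.487px

36.5px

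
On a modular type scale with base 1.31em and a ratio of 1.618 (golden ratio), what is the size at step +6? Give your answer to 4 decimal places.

Each step on a modular scale multiplies by the ratio, so the size n steps from the base is base × ratioⁿ.
1.31 × 1.618⁶ = 1.31 × 17.94201 ≈ 23.5040

23.5040em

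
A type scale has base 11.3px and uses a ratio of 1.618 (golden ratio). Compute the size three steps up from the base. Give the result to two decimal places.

11.3 × 1.618³ = 11.3 × 4.23580 ≈ 47.86

47.86px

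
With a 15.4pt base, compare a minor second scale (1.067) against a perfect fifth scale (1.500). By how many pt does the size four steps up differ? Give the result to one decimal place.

Minor second: 15.4 × 1.067⁴ = 19.961pt
Perfect fifth: 15.4 × 1.500⁴ = 77.963pt
Difference: 77.963 − 19.961 = 58.002pt

58.0pt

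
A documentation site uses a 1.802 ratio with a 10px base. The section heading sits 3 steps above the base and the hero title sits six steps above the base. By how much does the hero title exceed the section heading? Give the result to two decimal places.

Step 3: 10.0 × 1.802³ = 58.5146px
Step 6: 10.0 × 1.802⁶ = 342.3960px
Difference: 342.3960 − 58.5146 = 283.8814px

283.88px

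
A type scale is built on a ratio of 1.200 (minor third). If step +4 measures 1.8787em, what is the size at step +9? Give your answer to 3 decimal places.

4.675em

Moving from step +4 to step +9 is 5 steps up, so multiply by r⁵.
1.8787 × 1.200⁵ = 1.8787 × 2.48832 ≈ 4.675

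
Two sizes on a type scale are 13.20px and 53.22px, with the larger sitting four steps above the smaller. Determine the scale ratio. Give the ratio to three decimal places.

r⁴ = 53.22 / 13.20, so r = (53.22/13.20)^(1/4).
r = 4.0318^(1/4) ≈ 1.4170

1.417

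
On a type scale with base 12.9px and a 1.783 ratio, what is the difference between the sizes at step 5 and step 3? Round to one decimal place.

Step 3: 12.9 × 1.783³ = 73.121px
Step 5: 12.9 × 1.783⁵ = 232.459px
Difference: 232.459 − 73.121 = 159.338px

159.3px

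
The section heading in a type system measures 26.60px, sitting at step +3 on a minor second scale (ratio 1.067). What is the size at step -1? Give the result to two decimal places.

20.52px

26.60 ÷ 1.067⁴ = 26.60 ÷ 1.29616 ≈ 20.522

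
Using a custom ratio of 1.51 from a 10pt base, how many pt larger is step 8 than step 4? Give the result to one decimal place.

Step 4: 10.0 × 1.51⁴ = 51.989pt
Step 8: 10.0 × 1.51⁸ = 270.281pt
Difference: 270.281 − 51.989 = 218.292pt

218.3pt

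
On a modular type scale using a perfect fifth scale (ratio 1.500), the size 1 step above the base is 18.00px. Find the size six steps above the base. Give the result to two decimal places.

136.69px

The gap is 6 − (1) = 5 steps, so the factor is 1.500^5.
18.00 × 1.500⁵ = 18.00 × 7.59375 ≈ 136.688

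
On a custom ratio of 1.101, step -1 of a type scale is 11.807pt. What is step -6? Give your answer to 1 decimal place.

7.3pt

The gap is -6 − (-1) = -5 steps, so the factor is 1.101^-5.
11.807 ÷ 1.101⁵ = 11.807 ÷ 1.61784 ≈ 7.298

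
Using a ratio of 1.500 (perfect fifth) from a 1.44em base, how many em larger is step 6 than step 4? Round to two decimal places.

9.11em

Step 4: 1.44 × 1.500⁴ = 7.2900em
Step 6: 1.44 × 1.500⁶ = 16.4025em
Difference: 16.4025 − 7.2900 = 9.1125em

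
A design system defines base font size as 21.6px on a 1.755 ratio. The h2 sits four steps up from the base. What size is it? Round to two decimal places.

Each step on a modular scale multiplies by the ratio, so the size n steps from the base is base × ratioⁿ.
21.6 × 1.755⁴ = 21.6 × 9.48655 ≈ 204.91

204.91px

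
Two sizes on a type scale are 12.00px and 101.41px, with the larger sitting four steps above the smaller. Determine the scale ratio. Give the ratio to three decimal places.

The ratio satisfies 12.00 × r⁴ = 101.41, so r = (101.41 / 12.00)^(1/4).
r = 8.4508^(1/4) ≈ 1.7050

1.705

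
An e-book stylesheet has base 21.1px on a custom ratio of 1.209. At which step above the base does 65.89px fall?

6

1.209ⁿ = 65.89 / 21.1 = 3.1227
n = ln(3.1227) / ln(1.209) = 1.1387 / 0.1898 ≈ 6.00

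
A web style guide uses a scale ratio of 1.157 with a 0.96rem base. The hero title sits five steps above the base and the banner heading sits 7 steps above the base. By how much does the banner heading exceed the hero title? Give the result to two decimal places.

Step 5: 0.96 × 1.157⁵ = 1.9904rem
Step 7: 0.96 × 1.157⁷ = 2.6644rem
Difference: 2.6644 − 1.9904 = 0.6740rem

0.67rem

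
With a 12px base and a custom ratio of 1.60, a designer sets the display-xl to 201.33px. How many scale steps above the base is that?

1.60ⁿ = 201.33 / 12 = 16.7775
n = ln(16.7775) / ln(1.60) = 2.8200 / 0.4700 ≈ 6.00

6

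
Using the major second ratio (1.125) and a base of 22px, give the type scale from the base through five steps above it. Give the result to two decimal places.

22.00px, 24.75px, 27.84px, 31.32px, 35.24px, 39.64px

Step 0: 22px
Step 1: 22.0 × 1.125 = 24.75
Step 2: 22.0 × 1.125² = 27.84
Step 3: 22.0 × 1.125³ = 31.32
Step 4: 22.0 × 1.125⁴ = 35.24
Step 5: 22.0 × 1.125⁵ = 39.64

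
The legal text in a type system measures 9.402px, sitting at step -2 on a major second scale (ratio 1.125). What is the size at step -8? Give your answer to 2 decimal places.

9.402 ÷ 1.125⁶ = 9.402 ÷ 2.02729 ≈ 4.638

4.64px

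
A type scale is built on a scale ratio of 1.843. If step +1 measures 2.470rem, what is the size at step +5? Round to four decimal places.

28.4969rem

2.470 × 1.843⁴ = 2.470 × 11.53722 ≈ 28.4969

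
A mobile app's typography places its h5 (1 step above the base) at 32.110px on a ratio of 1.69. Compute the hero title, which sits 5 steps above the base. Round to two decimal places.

261.93px

The gap is 5 − (1) = 4 steps, so the factor is 1.69^4.
32.110 × 1.69⁴ = 32.110 × 8.15731 ≈ 261.931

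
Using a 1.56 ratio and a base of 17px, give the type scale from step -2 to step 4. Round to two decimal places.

Step -2: 17.0 ÷ 1.56² = 6.99
Step -1: 17.0 ÷ 1.56 = 10.90
Step 0: 17px
Step 1: 17.0 × 1.56 = 26.52
Step 2: 17.0 × 1.56² = 41.37
Step 3: 17.0 × 1.56³ = 64.54
Step 4: 17.0 × 1.56⁴ = 100.68

6.99px, 10.90px, 17.00px, 26.52px, 41.37px, 64.54px, 100.68px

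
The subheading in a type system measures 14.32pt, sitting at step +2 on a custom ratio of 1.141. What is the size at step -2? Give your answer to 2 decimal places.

14.32 ÷ 1.141⁴ = 14.32 ÷ 1.69489 ≈ 8.449

8.45pt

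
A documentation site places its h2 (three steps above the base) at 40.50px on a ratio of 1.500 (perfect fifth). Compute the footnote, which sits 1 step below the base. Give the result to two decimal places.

8.00px

40.50 ÷ 1.500⁴ = 40.50 ÷ 5.06250 ≈ 8.000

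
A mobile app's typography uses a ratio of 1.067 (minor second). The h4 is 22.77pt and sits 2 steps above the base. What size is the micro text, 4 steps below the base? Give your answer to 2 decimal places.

22.77 ÷ 1.067⁶ = 22.77 ÷ 1.47566 ≈ 15.430

15.43pt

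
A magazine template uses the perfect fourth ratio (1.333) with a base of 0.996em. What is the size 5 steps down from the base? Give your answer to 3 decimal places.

0.237em

A modular type scale is a geometric sequence: sizeₙ = base × rⁿ.
0.996 ÷ 1.333⁵ = 0.996 ÷ 4.20873 ≈ 0.237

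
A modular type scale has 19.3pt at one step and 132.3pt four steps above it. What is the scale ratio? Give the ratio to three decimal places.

The ratio satisfies 19.3 × r⁴ = 132.3, so r = (132.3 / 19.3)^(1/4).
r = 6.8549^(1/4) ≈ 1.6181

1.618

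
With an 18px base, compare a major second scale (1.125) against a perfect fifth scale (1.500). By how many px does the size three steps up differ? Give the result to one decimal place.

35.1px

Major second: 18.0 × 1.125³ = 25.629px
Perfect fifth: 18.0 × 1.500³ = 60.750px
Difference: 60.750 − 25.629 = 35.121px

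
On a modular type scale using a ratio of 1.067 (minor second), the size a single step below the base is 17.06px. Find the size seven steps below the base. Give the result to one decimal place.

11.6px

Moving from step -1 to step -7 is 6 steps down, so divide by r⁶.
17.06 ÷ 1.067⁶ = 17.06 ÷ 1.47566 ≈ 11.561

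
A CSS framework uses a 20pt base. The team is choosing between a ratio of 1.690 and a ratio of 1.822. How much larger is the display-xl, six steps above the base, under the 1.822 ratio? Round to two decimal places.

265.72pt

At 1.690: 20.0 × 1.690⁶ = 465.9617pt
At 1.822: 20.0 × 1.822⁶ = 731.6784pt
Difference: 731.6784 − 465.9617 = 265.7167pt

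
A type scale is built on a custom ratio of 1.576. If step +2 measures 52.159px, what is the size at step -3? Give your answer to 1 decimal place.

52.159 ÷ 1.576⁵ = 52.159 ÷ 9.72257 ≈ 5.365

5.4px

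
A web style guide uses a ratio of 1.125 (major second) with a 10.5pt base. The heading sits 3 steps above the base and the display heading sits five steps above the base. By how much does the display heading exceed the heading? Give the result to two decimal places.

Step 3: 10.5 × 1.125³ = 14.9502pt
Step 5: 10.5 × 1.125⁵ = 18.9213pt
Difference: 18.9213 − 14.9502 = 3.9711pt

3.97pt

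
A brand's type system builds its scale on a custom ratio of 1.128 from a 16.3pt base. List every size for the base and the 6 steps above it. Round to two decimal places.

Step 0: 16.3pt
Step 1: 16.3 × 1.128 = 18.39
Step 2: 16.3 × 1.128² = 20.74
Step 3: 16.3 × 1.128³ = 23.39
Step 4: 16.3 × 1.128⁴ = 26.39
Step 5: 16.3 × 1.128⁵ = 29.77
Step 6: 16.3 × 1.128⁶ = 33.58

16.30pt, 18.39pt, 20.74pt, 23.39pt, 26.39pt, 29.77pt, 33.58pt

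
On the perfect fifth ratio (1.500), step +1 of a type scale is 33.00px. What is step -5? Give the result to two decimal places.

33.00 ÷ 1.500⁶ = 33.00 ÷ 11.39062 ≈ 2.897

2.90px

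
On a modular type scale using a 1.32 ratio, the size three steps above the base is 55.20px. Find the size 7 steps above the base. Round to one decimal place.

Moving from step +3 to step +7 is 4 steps up, so multiply by r⁴.
55.20 × 1.32⁴ = 55.20 × 3.03596 ≈ 167.585

167.6px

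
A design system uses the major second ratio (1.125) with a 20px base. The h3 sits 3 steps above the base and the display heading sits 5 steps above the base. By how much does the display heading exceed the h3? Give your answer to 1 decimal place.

7.6px

Step 3: 20.0 × 1.125³ = 28.477px
Step 5: 20.0 × 1.125⁵ = 36.041px
Difference: 36.041 − 28.477 = 7.564px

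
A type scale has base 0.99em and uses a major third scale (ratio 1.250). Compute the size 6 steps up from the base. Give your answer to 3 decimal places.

3.777em

Every step multiplies by the scale ratio.
0.99 × 1.250⁶ = 0.99 × 3.81470 ≈ 3.777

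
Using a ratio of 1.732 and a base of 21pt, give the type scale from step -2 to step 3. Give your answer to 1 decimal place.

7.0pt, 12.1pt, 21.0pt, 36.4pt, 63.0pt, 109.1pt

Step -2: 21.0 ÷ 1.732² = 7.0
Step -1: 21.0 ÷ 1.732 = 12.1
Step 0: 21pt
Step 1: 21.0 × 1.732 = 36.4
Step 2: 21.0 × 1.732² = 63.0
Step 3: 21.0 × 1.732³ = 109.1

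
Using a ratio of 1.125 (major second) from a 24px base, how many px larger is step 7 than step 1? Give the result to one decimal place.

Step 1: 24.0 × 1.125 = 27.000px
Step 7: 24.0 × 1.125⁷ = 54.737px
Difference: 54.737 − 27.000 = 27.737px

27.7px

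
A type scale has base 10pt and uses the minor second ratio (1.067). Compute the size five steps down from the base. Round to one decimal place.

10.0 ÷ 1.067⁵ = 10.0 ÷ 1.38300 ≈ 7.23

7.2pt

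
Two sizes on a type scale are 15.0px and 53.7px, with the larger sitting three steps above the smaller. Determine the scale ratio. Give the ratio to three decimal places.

r³ = 53.7 / 15.0, so r = (53.7/15.0)^(1/3).
r = 3.5800^(1/3) ≈ 1.5298

1.530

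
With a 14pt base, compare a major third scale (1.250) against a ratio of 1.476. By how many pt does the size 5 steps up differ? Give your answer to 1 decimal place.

Major third: 14.0 × 1.250⁵ = 42.725pt
At 1.476: 14.0 × 1.476⁵ = 98.075pt
Difference: 98.075 − 42.725 = 55.350pt

55.4pt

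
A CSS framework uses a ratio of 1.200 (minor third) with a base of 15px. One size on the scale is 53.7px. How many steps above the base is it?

1.200ⁿ = 53.7 / 15 = 3.5800
n = ln(3.5800) / ln(1.200) = 1.2754 / 0.1823 ≈ 7.00

7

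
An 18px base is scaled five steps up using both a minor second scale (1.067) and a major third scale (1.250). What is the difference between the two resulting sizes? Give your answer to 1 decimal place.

Minor second: 18.0 × 1.067⁵ = 24.894px
Major third: 18.0 × 1.250⁵ = 54.932px
Difference: 54.932 − 24.894 = 30.038px

30.0px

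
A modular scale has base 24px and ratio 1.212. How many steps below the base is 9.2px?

1.212ⁿ = 24 / 9.2 = 2.6087
n = ln(2.6087) / ln(1.212) = 0.9589 / 0.1923 ≈ 4.99

5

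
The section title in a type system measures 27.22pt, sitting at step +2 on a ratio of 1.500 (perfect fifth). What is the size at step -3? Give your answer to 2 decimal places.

3.58pt

The gap is -3 − (2) = -5 steps, so the factor is 1.500^-5.
27.22 ÷ 1.500⁵ = 27.22 ÷ 7.59375 ≈ 3.585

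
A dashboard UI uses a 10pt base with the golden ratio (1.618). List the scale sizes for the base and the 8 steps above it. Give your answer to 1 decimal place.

Step 0: 10pt
Step 1: 10.0 × 1.618 = 16.2
Step 2: 10.0 × 1.618² = 26.2
Step 3: 10.0 × 1.618³ = 42.4
Step 4: 10.0 × 1.618⁴ = 68.5
Step 5: 10.0 × 1.618⁵ = 110.9
Step 6: 10.0 × 1.618⁶ = 179.4
Step 7: 10.0 × 1.618⁷ = 290.3
Step 8: 10.0 × 1.618⁸ = 469.7

10.0pt, 16.2pt, 26.2pt, 42.4pt, 68.5pt, 110.9pt, 179.4pt, 290.3pt, 469.7pt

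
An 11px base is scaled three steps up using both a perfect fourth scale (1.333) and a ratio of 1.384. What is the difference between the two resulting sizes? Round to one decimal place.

Perfect fourth: 11.0 × 1.333³ = 26.055px
At 1.384: 11.0 × 1.384³ = 29.161px
Difference: 29.161 − 26.055 = 3.106px

3.1px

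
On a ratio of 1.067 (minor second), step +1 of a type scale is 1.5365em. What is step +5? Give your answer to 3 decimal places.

1.992em

1.5365 × 1.067⁴ = 1.5365 × 1.29616 ≈ 1.992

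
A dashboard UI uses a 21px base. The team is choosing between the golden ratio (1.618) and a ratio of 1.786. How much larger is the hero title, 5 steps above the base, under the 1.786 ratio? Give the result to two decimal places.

148.75px

Golden ratio: 21.0 × 1.618⁵ = 232.8691px
At 1.786: 21.0 × 1.786⁵ = 381.6160px
Difference: 381.6160 − 232.8691 = 148.7469px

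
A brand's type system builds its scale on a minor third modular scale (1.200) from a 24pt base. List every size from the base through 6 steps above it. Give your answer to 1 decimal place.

Step 0: 24pt
Step 1: 24.0 × 1.200 = 28.8
Step 2: 24.0 × 1.200² = 34.6
Step 3: 24.0 × 1.200³ = 41.5
Step 4: 24.0 × 1.200⁴ = 49.8
Step 5: 24.0 × 1.200⁵ = 59.7
Step 6: 24.0 × 1.200⁶ = 71.7

24.0pt, 28.8pt, 34.6pt, 41.5pt, 49.8pt, 59.7pt, 71.7pt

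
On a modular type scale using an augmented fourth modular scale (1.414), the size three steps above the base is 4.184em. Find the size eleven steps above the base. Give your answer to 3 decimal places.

The gap is 11 − (3) = 8 steps, so the factor is 1.414^8.
4.184 × 1.414⁸ = 4.184 × 15.98068 ≈ 66.863

66.863em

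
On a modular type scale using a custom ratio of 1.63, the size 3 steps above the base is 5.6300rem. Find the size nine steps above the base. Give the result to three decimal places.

105.593rem

Moving from step +3 to step +9 is 6 steps up, so multiply by r⁶.
5.6300 × 1.63⁶ = 5.6300 × 18.75537 ≈ 105.593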